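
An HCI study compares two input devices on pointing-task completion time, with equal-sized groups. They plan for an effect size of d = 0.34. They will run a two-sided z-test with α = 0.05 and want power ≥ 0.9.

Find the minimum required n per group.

For power 0.9 need Φ(δ − z_{0.025}) = 0.9, so δ = z_{0.025} + z_{0.10} = 1.960 + 1.282 = 3.242.
(For δ > 0 the lower-tail rejection region contributes negligibly to power, so the one-term inversion is standard.)
δ = d·√(n/2) ⇒ n = 2(δ/d)² = 2 × (3.242 / 0.34)² = 181.79.
Round up to the next whole unit.

n = 182 per group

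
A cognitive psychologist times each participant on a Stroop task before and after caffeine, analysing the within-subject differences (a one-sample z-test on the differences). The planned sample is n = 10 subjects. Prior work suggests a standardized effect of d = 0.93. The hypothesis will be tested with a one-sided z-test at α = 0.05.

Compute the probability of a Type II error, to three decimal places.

Noncentrality parameter: δ = d·√n = 0.93 × √10 = 2.9409
Critical value for a one-sided test at α = 0.05: z_α = 1.645.
Power = Φ(δ − 1.645) = Φ(1.296) = 0.9025.
Type II error: β = 1 − power = 1 − 0.9025 = 0.0975.

β ≈ 0.097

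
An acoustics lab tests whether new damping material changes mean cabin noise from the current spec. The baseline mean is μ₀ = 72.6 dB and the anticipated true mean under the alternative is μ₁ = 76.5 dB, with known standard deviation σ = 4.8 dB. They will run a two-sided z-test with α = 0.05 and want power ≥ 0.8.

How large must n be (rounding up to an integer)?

Standardized effect: d = |μ₁ − μ₀| / σ = |76.5 − 72.6| / 4.8 = 0.8125
For power 0.8 need Φ(δ − z_{0.025}) = 0.8, so δ = z_{0.025} + z_{0.20} = 1.960 + 0.842 = 2.802.
(For δ > 0 the lower-tail rejection region contributes negligibly to power, so the one-term inversion is standard.)
δ = d·√n ⇒ n = (δ/d)² = (2.802 / 0.8125)² = 11.89.
Round up to the next whole unit.

n = 12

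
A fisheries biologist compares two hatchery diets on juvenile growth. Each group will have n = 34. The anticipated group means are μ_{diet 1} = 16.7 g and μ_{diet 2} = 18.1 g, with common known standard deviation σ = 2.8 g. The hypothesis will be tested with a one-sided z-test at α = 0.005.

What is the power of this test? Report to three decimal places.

Power ≈ 0.304

Standardized effect: d = |μ_{diet 1} − μ_{diet 2}| / σ = |16.7 − 18.1| / 2.8 = 0.5000
Noncentrality parameter: δ = d·√(n/2) = 0.5000 × √(34/2) = 2.0616
Critical value for a one-sided test at α = 0.005: z_α = 2.576.
Power = P(Z > 2.576 − δ) = Φ(-0.514) = 0.3035.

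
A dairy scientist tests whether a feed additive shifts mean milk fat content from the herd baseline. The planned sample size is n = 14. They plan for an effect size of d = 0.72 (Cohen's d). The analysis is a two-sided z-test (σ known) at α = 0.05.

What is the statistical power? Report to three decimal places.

Power ≈ 0.769

Noncentrality parameter: δ = d·√n = 0.72 × √14 = 2.6940
Critical value for a two-sided test at α = 0.05: z_{α/2} = 1.960.
Power = Φ(δ − 1.960) + Φ(−δ − 1.960) = Φ(0.734) + Φ(-4.654) = 0.7685 + 0.0000 = 0.7685.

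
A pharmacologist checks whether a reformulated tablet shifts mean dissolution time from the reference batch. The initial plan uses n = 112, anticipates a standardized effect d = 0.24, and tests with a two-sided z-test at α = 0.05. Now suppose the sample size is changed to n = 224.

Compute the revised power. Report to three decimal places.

Power ≈ 0.949

With n = 224: δ = d·√n = 0.24 × √224 = 3.5920. Critical value z_{0.025} = 1.960.
Revised power = Φ(δ − 1.960) + Φ(−δ − 1.960) = Φ(1.632) + Φ(-5.552) = 0.9487 + 0.0000 = 0.9487.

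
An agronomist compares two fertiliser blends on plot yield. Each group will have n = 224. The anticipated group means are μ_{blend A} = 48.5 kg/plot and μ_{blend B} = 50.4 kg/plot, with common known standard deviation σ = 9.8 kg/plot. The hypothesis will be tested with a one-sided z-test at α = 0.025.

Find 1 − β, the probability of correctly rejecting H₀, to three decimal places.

Power ≈ 0.537

Standardized effect: d = |μ_{blend A} − μ_{blend B}| / σ = |48.5 − 50.4| / 9.8 = 0.1939
Noncentrality parameter: δ = d·√(n/2) = 0.1939 × √(224/2) = 2.0518
One-sided α = 0.025 → critical value z_{0.025} = 1.960.
Power = P(Z > 1.960 − δ) = Φ(0.092) = 0.5366.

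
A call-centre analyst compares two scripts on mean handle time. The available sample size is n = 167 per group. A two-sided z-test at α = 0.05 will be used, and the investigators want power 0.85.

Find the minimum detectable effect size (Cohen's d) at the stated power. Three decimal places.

d ≈ 0.328

Required noncentrality: δ = z_{0.025} + z_{0.15} = 1.960 + 1.036 = 2.996.
(Lower-tail contribution to power is negligible for δ > 0.)
δ = d·√(n/2) ⇒ d = δ/√(n/2) = 2.996/√(167/2) = 0.3279.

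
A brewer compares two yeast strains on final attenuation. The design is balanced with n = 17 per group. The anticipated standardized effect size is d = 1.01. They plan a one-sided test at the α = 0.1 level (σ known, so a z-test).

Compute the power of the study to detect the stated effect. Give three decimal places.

Power ≈ 0.952

Noncentrality parameter: δ = d·√(n/2) = 1.01 × √(17/2) = 2.9446
Critical value for a one-sided test at α = 0.1: z_α = 1.282.
Power = Φ(δ − 1.282) = Φ(1.663) = 0.9519.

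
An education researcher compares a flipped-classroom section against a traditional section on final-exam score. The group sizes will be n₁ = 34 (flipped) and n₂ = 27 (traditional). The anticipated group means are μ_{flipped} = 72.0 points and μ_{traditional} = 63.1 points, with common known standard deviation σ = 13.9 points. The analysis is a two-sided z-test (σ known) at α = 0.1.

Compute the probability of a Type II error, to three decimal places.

β ≈ 0.201

Standardized effect: d = |μ_{flipped} − μ_{traditional}| / σ = |72.0 − 63.1| / 13.9 = 0.6403
Noncentrality parameter: δ = d / √(1/n₁ + 1/n₂) = 0.6403 / √(1/34 + 1/27) = 2.4839
Critical value for a two-sided test at α = 0.1: z_{α/2} = 1.645.
Power = Φ(δ − 1.645) + Φ(−δ − 1.645) = Φ(0.839) + Φ(-4.129) = 0.7993 + 0.0000 = 0.7993.
Type II error: β = 1 − power = 1 − 0.7993 = 0.2007.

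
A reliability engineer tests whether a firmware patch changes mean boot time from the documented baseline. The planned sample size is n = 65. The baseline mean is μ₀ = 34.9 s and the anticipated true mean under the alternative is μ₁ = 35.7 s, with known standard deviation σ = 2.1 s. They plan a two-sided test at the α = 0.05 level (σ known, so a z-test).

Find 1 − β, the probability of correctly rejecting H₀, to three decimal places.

Standardized effect: d = |μ₁ − μ₀| / σ = |35.7 − 34.9| / 2.1 = 0.3810
Noncentrality parameter: δ = d·√n = 0.3810 × √65 = 3.0713
Two-sided α = 0.05 → critical value z_{0.025} = 1.960.
Power = Φ(δ − 1.960) + Φ(−δ − 1.960) = Φ(1.111) + Φ(-5.031) = 0.8668 + 0.0000 = 0.8668.

Power ≈ 0.867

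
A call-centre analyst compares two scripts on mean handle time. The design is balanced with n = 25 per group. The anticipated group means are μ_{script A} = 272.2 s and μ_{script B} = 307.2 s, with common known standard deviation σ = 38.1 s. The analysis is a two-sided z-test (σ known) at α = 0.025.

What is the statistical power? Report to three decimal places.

Power ≈ 0.843

Standardized effect: d = |μ_{script A} − μ_{script B}| / σ = |272.2 − 307.2| / 38.1 = 0.9186
Noncentrality parameter: δ = d·√(n/2) = 0.9186 × √(25/2) = 3.2479
Critical value for a two-sided test at α = 0.025: z_{α/2} = 2.241.
Power = Φ(δ − 2.241) + Φ(−δ − 2.241) = Φ(1.006) + Φ(-5.489) = 0.8429 + 0.0000 = 0.8429.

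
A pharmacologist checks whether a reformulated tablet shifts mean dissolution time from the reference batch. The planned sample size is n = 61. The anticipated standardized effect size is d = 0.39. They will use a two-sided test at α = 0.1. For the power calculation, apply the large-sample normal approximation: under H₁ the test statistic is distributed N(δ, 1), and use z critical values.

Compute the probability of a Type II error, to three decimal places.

Noncentrality parameter: δ = d·√n = 0.39 × √61 = 3.0460
Critical value for a two-sided test at α = 0.1: z_{α/2} = 1.645.
Power = Φ(δ − 1.645) + Φ(−δ − 1.645) = Φ(1.401) + Φ(-4.691) = 0.9194 + 0.0000 = 0.9194.
Type II error: β = 1 − power = 1 − 0.9194 = 0.0806.

β ≈ 0.081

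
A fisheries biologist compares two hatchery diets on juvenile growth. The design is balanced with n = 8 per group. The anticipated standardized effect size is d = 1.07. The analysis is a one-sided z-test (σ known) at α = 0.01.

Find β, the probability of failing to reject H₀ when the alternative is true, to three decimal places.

Noncentrality parameter: δ = d·√(n/2) = 1.07 × √(8/2) = 2.1400
One-sided α = 0.01 → critical value z_{0.01} = 2.326.
Power = P(Z > 2.326 − δ) = Φ(-0.186) = 0.4261.
Type II error: β = 1 − power = 1 − 0.4261 = 0.5739.

β ≈ 0.574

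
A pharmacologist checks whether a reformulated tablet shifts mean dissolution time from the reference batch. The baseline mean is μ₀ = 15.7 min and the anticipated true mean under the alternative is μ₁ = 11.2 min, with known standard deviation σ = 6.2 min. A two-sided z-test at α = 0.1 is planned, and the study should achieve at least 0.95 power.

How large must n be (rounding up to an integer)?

n = 21

Standardized effect: d = |μ₁ − μ₀| / σ = |11.2 − 15.7| / 6.2 = 0.7258
Set Φ(δ − 1.645) = 0.95; then δ − 1.645 = Φ⁻¹(0.95) = 1.645, giving δ = 3.290.
(For δ > 0 the lower-tail rejection region contributes negligibly to power, so the one-term inversion is standard.)
δ = d·√n ⇒ n = (δ/d)² = (3.290 / 0.7258)² = 20.54.
Round up to the next whole unit.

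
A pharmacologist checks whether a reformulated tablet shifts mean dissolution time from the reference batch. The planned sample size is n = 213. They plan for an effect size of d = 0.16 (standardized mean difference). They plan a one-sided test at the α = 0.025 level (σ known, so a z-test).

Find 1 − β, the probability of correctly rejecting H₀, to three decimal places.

Power ≈ 0.646

Noncentrality parameter: δ = d·√n = 0.16 × √213 = 2.3351
Critical value for a one-sided test at α = 0.025: z_α = 1.960.
Power = P(Z > 1.960 − δ) = Φ(0.375) = 0.6462.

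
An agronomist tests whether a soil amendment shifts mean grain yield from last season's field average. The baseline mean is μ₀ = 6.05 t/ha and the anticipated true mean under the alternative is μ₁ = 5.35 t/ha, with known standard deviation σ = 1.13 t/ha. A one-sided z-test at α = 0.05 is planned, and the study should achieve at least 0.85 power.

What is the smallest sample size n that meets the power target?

n = 19

Standardized effect: d = |μ₁ − μ₀| / σ = |5.35 − 6.05| / 1.13 = 0.6195
Set Φ(δ − 1.645) = 0.85; then δ − 1.645 = Φ⁻¹(0.85) = 1.036, giving δ = 2.681.
δ = d·√n ⇒ n = (δ/d)² = (2.681 / 0.6195)² = 18.73.
Round up to the next whole unit.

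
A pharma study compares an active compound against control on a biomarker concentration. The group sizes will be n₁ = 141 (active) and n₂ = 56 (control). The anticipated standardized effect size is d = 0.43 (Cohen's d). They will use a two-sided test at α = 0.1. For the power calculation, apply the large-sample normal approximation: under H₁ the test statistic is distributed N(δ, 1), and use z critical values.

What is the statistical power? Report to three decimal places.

Power ≈ 0.859

Noncentrality parameter: δ = d / √(1/n₁ + 1/n₂) = 0.43 / √(1/141 + 1/56) = 2.7223
Two-sided α = 0.1 → critical value z_{0.05} = 1.645.
Power = Φ(δ − 1.645) + Φ(−δ − 1.645) = Φ(1.077) + Φ(-4.367) = 0.8594 + 0.0000 = 0.8594.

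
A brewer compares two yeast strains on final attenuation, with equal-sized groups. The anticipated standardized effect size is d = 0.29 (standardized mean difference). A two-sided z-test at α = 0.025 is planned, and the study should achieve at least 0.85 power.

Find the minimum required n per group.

Set Φ(δ − 2.241) = 0.85; then δ − 2.241 = Φ⁻¹(0.85) = 1.036, giving δ = 3.278.
(The Φ(−δ − z_{α/2}) term is vanishingly small for δ > 0 and is dropped in the standard sample-size formula.)
δ = d·√(n/2) ⇒ n = 2(δ/d)² = 2 × (3.278 / 0.29)² = 255.51.
Rounding up, n = 256 per group.

n = 256 per group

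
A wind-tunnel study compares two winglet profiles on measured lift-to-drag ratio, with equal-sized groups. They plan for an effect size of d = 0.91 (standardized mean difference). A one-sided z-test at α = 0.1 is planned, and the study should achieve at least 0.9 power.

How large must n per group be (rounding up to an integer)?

Set Φ(δ − 1.282) = 0.9; then δ − 1.282 = Φ⁻¹(0.9) = 1.282, giving δ = 2.563.
δ = d·√(n/2) ⇒ n = 2(δ/d)² = 2 × (2.563 / 0.91)² = 15.87.
Rounding up, n = 16 per group.

n = 16 per group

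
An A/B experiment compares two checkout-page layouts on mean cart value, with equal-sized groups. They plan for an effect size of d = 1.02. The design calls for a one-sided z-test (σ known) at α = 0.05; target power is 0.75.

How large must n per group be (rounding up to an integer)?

For power 0.75 need Φ(δ − z_{0.05}) = 0.75, so δ = z_{0.05} + z_{0.25} = 1.645 + 0.674 = 2.319.
δ = d·√(n/2) ⇒ n = 2(δ/d)² = 2 × (2.319 / 1.02)² = 10.34.
Rounding up, n = 11 per group.

n = 11 per group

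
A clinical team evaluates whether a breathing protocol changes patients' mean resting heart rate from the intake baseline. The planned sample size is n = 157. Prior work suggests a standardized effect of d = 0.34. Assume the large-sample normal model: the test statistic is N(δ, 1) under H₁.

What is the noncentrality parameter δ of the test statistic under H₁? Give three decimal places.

δ ≈ 4.260

The noncentrality parameter scales effect size by the design's sample-size factor: δ = d·√n = 0.34 × √157 = 4.2602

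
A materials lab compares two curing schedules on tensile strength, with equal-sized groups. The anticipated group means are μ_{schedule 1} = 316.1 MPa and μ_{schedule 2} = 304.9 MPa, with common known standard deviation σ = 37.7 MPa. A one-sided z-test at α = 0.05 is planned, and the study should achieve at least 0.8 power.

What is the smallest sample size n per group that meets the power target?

Standardized effect: d = |μ_{schedule 1} − μ_{schedule 2}| / σ = |316.1 − 304.9| / 37.7 = 0.2971
For power 0.8 need Φ(δ − z_{0.05}) = 0.8, so δ = z_{0.05} + z_{0.20} = 1.645 + 0.842 = 2.486.
δ = d·√(n/2) ⇒ n = 2(δ/d)² = 2 × (2.486 / 0.2971)² = 140.10.
Round up to the next whole unit.

n = 141 per group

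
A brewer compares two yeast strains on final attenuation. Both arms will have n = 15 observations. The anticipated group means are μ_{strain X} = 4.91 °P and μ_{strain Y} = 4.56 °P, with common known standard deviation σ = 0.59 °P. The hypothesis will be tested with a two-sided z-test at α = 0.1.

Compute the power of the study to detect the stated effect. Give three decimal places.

Standardized effect: d = |μ_{strain X} − μ_{strain Y}| / σ = |4.91 − 4.56| / 0.59 = 0.5932
Noncentrality parameter: δ = d·√(n/2) = 0.5932 × √(15/2) = 1.6246
Critical value for a two-sided test at α = 0.1: z_{α/2} = 1.645.
Power = Φ(δ − 1.645) + Φ(−δ − 1.645) = Φ(-0.020) + Φ(-3.269) = 0.4919 + 0.0005 = 0.4925.

Power ≈ 0.492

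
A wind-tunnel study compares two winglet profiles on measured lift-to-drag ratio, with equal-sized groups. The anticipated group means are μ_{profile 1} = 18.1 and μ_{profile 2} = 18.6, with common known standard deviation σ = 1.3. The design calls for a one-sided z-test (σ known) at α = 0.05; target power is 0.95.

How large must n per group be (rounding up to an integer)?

n = 147 per group

Standardized effect: d = |μ_{profile 1} − μ_{profile 2}| / σ = |18.1 − 18.6| / 1.3 = 0.3846
Set Φ(δ − 1.645) = 0.95; then δ − 1.645 = Φ⁻¹(0.95) = 1.645, giving δ = 3.290.
δ = d·√(n/2) ⇒ n = 2(δ/d)² = 2 × (3.290 / 0.3846)² = 146.32.
Round up to the next whole unit.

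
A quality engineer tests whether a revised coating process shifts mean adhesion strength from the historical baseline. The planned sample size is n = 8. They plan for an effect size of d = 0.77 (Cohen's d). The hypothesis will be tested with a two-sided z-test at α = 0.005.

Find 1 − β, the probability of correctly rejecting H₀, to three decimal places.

Power ≈ 0.265

Noncentrality parameter: δ = d·√n = 0.77 × √8 = 2.1779
Two-sided α = 0.005 → critical value z_{0.0025} = 2.807.
Power = Φ(δ − 2.807) + Φ(−δ − 2.807) = Φ(-0.629) + Φ(-4.985) = 0.2646 + 0.0000 = 0.2646.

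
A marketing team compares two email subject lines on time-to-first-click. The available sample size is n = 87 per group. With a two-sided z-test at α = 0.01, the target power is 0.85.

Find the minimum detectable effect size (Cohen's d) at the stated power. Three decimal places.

Required noncentrality: δ = z_{0.005} + z_{0.15} = 2.576 + 1.036 = 3.612.
(Lower-tail contribution to power is negligible for δ > 0.)
δ = d·√(n/2) ⇒ d = δ/√(n/2) = 3.612/√(87/2) = 0.5477.

d ≈ 0.548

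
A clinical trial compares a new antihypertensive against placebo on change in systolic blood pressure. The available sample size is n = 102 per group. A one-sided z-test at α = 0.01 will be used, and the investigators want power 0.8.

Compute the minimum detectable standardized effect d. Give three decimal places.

Need Φ(δ − 2.326) = 0.8, so δ = 2.326 + 0.842 = 3.168.
δ = d·√(n/2) ⇒ d = δ/√(n/2) = 3.168/√(102/2) = 0.4436.

d ≈ 0.444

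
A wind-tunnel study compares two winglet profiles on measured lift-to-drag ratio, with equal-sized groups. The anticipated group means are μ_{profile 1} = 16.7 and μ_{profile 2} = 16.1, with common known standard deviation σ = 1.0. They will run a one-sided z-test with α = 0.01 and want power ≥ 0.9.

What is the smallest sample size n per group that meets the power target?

n = 73 per group

Standardized effect: d = |μ_{profile 1} − μ_{profile 2}| / σ = |16.7 − 16.1| / 1.0 = 0.6000
For power 0.9 need Φ(δ − z_{0.01}) = 0.9, so δ = z_{0.01} + z_{0.10} = 2.326 + 1.282 = 3.608.
δ = d·√(n/2) ⇒ n = 2(δ/d)² = 2 × (3.608 / 0.6000)² = 72.32.
Round up to the next whole unit.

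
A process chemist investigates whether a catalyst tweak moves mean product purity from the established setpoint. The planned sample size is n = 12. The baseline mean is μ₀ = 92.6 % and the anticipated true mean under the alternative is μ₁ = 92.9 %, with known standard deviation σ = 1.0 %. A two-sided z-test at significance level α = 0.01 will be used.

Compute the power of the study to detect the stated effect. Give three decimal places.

Standardized effect: d = |μ₁ − μ₀| / σ = |92.9 − 92.6| / 1.0 = 0.3000
Noncentrality parameter: λ = d·√n = 0.3000 × √12 = 1.0392
Two-sided α = 0.01 → critical value z_{0.005} = 2.576.
Power = Φ(λ − 2.576) + Φ(−λ − 2.576) = Φ(-1.537) + Φ(-3.615) = 0.0622 + 0.0002 = 0.0623.

Power ≈ 0.062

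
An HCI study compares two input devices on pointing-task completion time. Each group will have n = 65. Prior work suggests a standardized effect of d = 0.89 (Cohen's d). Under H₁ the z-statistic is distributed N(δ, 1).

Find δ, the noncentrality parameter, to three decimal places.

δ = d·√(n/2) = 0.89 × √(65/2) = 5.0738

δ ≈ 5.074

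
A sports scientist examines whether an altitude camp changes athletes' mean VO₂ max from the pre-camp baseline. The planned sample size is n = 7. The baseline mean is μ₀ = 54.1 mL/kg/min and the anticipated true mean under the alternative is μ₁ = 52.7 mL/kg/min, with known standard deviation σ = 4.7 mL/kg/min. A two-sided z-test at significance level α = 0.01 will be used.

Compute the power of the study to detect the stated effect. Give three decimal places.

Power ≈ 0.037

Standardized effect: d = |μ₁ − μ₀| / σ = |52.7 − 54.1| / 4.7 = 0.2979
Noncentrality parameter: δ = d·√n = 0.2979 × √7 = 0.7881
Two-sided α = 0.01 → critical value z_{0.005} = 2.576.
Power = Φ(δ − 2.576) + Φ(−δ − 2.576) = Φ(-1.788) + Φ(-3.364) = 0.0369 + 0.0004 = 0.0373.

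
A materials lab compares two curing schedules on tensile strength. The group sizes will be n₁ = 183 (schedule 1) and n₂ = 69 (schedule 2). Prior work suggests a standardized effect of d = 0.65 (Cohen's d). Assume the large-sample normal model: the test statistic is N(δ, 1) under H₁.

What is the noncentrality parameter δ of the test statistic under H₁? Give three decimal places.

δ = d / √(1/n₁ + 1/n₂) = 0.65 / √(1/183 + 1/69) = 4.6011

δ ≈ 4.601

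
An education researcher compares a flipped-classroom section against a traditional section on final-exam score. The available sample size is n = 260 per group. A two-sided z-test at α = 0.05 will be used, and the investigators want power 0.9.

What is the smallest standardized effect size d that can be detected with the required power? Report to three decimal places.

d ≈ 0.284

Required noncentrality: δ = z_{0.025} + z_{0.10} = 1.960 + 1.282 = 3.242.
(Lower-tail contribution to power is negligible for δ > 0.)
δ = d·√(n/2) ⇒ d = δ/√(n/2) = 3.242/√(260/2) = 0.2843.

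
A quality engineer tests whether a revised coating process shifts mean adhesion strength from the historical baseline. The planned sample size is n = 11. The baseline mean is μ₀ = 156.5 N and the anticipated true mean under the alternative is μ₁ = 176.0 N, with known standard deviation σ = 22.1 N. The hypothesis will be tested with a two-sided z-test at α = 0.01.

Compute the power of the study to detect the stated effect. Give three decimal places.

Power ≈ 0.637

Standardized effect: d = |μ₁ − μ₀| / σ = |176.0 − 156.5| / 22.1 = 0.8824
Noncentrality parameter: δ = d·√n = 0.8824 × √11 = 2.9264
Critical value for a two-sided test at α = 0.01: z_{α/2} = 2.576.
Power = Φ(δ − 2.576) + Φ(−δ − 2.576) = Φ(0.351) + Φ(-5.502) = 0.6371 + 0.0000 = 0.6371.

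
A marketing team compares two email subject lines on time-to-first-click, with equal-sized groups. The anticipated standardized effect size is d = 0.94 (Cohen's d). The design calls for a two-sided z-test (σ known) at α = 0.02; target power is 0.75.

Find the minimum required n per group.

Set Φ(δ − 2.326) = 0.75; then δ − 2.326 = Φ⁻¹(0.75) = 0.674, giving δ = 3.001.
(The Φ(−δ − z_{α/2}) term is vanishingly small for δ > 0 and is dropped in the standard sample-size formula.)
δ = d·√(n/2) ⇒ n = 2(δ/d)² = 2 × (3.001 / 0.94)² = 20.38.
Rounding up, n = 21 per group.

n = 21 per group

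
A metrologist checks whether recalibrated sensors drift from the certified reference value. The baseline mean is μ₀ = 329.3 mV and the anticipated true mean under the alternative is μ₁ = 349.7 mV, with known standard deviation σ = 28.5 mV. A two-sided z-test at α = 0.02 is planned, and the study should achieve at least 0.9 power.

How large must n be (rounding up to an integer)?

n = 26

Standardized effect: d = |μ₁ − μ₀| / σ = |349.7 − 329.3| / 28.5 = 0.7158
For power 0.9 need Φ(δ − z_{0.01}) = 0.9, so δ = z_{0.01} + z_{0.10} = 2.326 + 1.282 = 3.608.
(Ignoring the negligible lower-tail rejection probability gives the usual closed-form inversion.)
δ = d·√n ⇒ n = (δ/d)² = (3.608 / 0.7158)² = 25.41.
Round up to the next whole unit.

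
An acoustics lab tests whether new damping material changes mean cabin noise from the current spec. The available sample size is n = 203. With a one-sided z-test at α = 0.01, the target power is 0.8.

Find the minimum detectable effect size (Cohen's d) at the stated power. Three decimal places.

d ≈ 0.222

Required noncentrality: δ = z_{0.01} + z_{0.20} = 2.326 + 0.842 = 3.168.
δ = d·√n ⇒ d = δ/√n = 3.168/√203 = 0.2223.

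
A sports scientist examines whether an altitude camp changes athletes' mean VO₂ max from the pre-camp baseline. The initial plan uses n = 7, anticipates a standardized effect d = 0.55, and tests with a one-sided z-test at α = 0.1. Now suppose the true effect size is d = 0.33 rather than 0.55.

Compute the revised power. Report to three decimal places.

With d = 0.33: δ = d·√n = 0.33 × √7 = 0.8731. Critical value z_{0.1} = 1.282.
Revised power = Φ(δ − 1.282) = Φ(-0.408) = 0.3415.

Power ≈ 0.341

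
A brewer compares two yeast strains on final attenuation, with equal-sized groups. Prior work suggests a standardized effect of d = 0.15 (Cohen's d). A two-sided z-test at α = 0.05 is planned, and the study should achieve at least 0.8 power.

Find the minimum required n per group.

n = 698 per group

Set Φ(δ − 1.960) = 0.8; then δ − 1.960 = Φ⁻¹(0.8) = 0.842, giving δ = 2.802.
(Ignoring the negligible lower-tail rejection probability gives the usual closed-form inversion.)
δ = d·√(n/2) ⇒ n = 2(δ/d)² = 2 × (2.802 / 0.15)² = 697.68.
Rounding up, n = 698 per group.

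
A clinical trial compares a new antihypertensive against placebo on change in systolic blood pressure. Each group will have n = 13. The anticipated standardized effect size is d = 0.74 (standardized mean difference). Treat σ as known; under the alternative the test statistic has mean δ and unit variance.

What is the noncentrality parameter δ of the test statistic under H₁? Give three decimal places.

δ = d·√(n/2) = 0.74 × √(13/2) = 1.8866

δ ≈ 1.887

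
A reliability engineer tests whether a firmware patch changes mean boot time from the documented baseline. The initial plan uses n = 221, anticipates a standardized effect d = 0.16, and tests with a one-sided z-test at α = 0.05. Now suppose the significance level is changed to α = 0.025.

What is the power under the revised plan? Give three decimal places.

Power ≈ 0.662

δ = d·√n = 0.16 × √221 = 2.3786 (unchanged). New critical value: z_{0.025} = 1.960.
Revised power = Φ(δ − 1.960) = Φ(0.419) = 0.6622.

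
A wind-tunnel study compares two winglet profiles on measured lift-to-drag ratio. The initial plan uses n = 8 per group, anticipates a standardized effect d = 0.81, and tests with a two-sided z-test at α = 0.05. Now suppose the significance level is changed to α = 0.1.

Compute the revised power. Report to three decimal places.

Power ≈ 0.491

δ = d·√(n/2) = 0.81 × √(8/2) = 1.6200 (unchanged). New critical value: z_{0.05} = 1.645.
Revised power = Φ(δ − 1.645) + Φ(−δ − 1.645) = Φ(-0.025) + Φ(-3.265) = 0.4901 + 0.0005 = 0.4906.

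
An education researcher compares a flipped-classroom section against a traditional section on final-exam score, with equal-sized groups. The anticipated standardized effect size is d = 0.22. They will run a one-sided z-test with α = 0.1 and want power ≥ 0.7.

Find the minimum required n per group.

n = 135 per group

For power 0.7 need Φ(δ − z_{0.1}) = 0.7, so δ = z_{0.1} + z_{0.30} = 1.282 + 0.524 = 1.806.
δ = d·√(n/2) ⇒ n = 2(δ/d)² = 2 × (1.806 / 0.22)² = 134.77.
Round up to the next whole unit.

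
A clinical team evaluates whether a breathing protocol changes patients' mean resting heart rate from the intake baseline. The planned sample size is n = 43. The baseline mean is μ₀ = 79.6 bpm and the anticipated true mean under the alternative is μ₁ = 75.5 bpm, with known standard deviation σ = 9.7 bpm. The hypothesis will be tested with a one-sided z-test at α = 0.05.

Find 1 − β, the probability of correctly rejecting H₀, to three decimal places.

Standardized effect: d = |μ₁ − μ₀| / σ = |75.5 − 79.6| / 9.7 = 0.4227
Noncentrality parameter: δ = d·√n = 0.4227 × √43 = 2.7717
One-sided α = 0.05 → critical value z_{0.05} = 1.645.
Power = Φ(δ − 1.645) = Φ(1.127) = 0.8701.

Power ≈ 0.870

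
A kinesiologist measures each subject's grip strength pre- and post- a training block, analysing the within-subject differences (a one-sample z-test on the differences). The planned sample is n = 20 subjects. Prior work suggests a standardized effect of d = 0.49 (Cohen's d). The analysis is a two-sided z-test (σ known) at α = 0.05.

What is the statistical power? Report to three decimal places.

Noncentrality parameter: δ = d·√n = 0.49 × √20 = 2.1913
Two-sided α = 0.05 → critical value z_{0.025} = 1.960.
Power = Φ(δ − 1.960) + Φ(−δ − 1.960) = Φ(0.231) + Φ(-4.151) = 0.5915 + 0.0000 = 0.5915.

Power ≈ 0.592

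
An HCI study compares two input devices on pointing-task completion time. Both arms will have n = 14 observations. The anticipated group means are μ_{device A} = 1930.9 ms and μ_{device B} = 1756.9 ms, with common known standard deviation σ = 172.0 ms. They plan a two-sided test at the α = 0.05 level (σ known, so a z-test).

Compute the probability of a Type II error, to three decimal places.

β ≈ 0.237

Standardized effect: d = |μ_{device A} − μ_{device B}| / σ = |1930.9 − 1756.9| / 172.0 = 1.0116
Noncentrality parameter: δ = d·√(n/2) = 1.0116 × √(14/2) = 2.6765
Critical value for a two-sided test at α = 0.05: z_{α/2} = 1.960.
Power = Φ(δ − 1.960) + Φ(−δ − 1.960) = Φ(0.717) + Φ(-4.636) = 0.7632 + 0.0000 = 0.7632.
Type II error: β = 1 − power = 1 − 0.7632 = 0.2368.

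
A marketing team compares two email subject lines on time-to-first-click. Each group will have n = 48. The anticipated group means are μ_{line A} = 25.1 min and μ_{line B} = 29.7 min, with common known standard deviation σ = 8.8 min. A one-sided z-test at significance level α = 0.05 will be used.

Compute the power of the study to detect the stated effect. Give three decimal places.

Standardized effect: d = |μ_{line A} − μ_{line B}| / σ = |25.1 − 29.7| / 8.8 = 0.5227
Noncentrality parameter: δ = d·√(n/2) = 0.5227 × √(48/2) = 2.5608
One-sided α = 0.05 → critical value z_{0.05} = 1.645.
Power = Φ(δ − 1.645) = Φ(0.916) = 0.8202.

Power ≈ 0.820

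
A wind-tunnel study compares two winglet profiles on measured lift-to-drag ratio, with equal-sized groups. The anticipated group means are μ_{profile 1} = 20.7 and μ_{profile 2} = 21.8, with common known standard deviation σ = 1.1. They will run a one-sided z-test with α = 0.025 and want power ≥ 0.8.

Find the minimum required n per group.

Standardized effect: d = |μ_{profile 1} − μ_{profile 2}| / σ = |20.7 − 21.8| / 1.1 = 1.0000
For power 0.8 need Φ(δ − z_{0.025}) = 0.8, so δ = z_{0.025} + z_{0.20} = 1.960 + 0.842 = 2.802.
δ = d·√(n/2) ⇒ n = 2(δ/d)² = 2 × (2.802 / 1.0000)² = 15.70.
Round up to the next whole unit.

n = 16 per group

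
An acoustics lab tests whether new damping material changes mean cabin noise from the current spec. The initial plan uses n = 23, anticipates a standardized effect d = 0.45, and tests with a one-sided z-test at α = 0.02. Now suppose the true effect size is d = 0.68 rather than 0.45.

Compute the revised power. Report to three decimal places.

Power ≈ 0.886

With d = 0.68: δ = d·√n = 0.68 × √23 = 3.2612. Critical value z_{0.02} = 2.054.
Revised power = P(Z > 2.054 − δ) = Φ(1.207) = 0.8864.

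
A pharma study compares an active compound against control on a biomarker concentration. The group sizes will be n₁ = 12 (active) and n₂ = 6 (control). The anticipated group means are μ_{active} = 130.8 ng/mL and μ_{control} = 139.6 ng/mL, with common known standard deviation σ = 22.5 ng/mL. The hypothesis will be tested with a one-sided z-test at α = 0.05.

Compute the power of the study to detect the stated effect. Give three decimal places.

Standardized effect: d = |μ_{active} − μ_{control}| / σ = |130.8 − 139.6| / 22.5 = 0.3911
Noncentrality parameter: δ = d / √(1/n₁ + 1/n₂) = 0.3911 / √(1/12 + 1/6) = 0.7822
Critical value for a one-sided test at α = 0.05: z_α = 1.645.
Power = Φ(δ − 1.645) = Φ(-0.863) = 0.1942.

Power ≈ 0.194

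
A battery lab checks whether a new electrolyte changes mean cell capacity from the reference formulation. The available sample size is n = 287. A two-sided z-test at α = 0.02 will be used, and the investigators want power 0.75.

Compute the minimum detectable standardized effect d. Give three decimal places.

Need Φ(δ − 2.326) = 0.75, so δ = 2.326 + 0.674 = 3.001.
(The second rejection-region term Φ(−δ − z_{α/2}) is negligible and dropped.)
δ = d·√n ⇒ d = δ/√n = 3.001/√287 = 0.1771.

d ≈ 0.177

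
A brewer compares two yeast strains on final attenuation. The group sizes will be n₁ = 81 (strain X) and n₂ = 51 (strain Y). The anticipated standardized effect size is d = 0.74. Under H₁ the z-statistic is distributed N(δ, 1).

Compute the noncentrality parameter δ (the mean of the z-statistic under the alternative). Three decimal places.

δ = d / √(1/n₁ + 1/n₂) = 0.74 / √(1/81 + 1/51) = 4.1397

δ ≈ 4.140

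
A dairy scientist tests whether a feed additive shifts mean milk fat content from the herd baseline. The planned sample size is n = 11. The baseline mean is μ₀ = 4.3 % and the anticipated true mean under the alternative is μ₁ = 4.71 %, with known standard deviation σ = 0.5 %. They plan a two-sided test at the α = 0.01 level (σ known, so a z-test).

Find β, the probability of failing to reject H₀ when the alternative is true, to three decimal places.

Standardized effect: d = |μ₁ − μ₀| / σ = |4.71 − 4.3| / 0.5 = 0.8200
Noncentrality parameter: δ = d·√n = 0.8200 × √11 = 2.7196
Critical value for a two-sided test at α = 0.01: z_{α/2} = 2.576.
Power = Φ(δ − 2.576) + Φ(−δ − 2.576) = Φ(0.144) + Φ(-5.295) = 0.5572 + 0.0000 = 0.5572.
Type II error: β = 1 − power = 1 − 0.5572 = 0.4428.

β ≈ 0.443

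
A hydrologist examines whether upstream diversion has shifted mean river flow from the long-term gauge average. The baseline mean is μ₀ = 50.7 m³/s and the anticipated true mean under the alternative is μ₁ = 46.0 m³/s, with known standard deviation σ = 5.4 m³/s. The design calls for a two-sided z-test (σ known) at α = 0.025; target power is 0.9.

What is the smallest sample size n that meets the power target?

n = 17

Standardized effect: d = |μ₁ − μ₀| / σ = |46.0 − 50.7| / 5.4 = 0.8704
For power 0.9 need Φ(δ − z_{0.0125}) = 0.9, so δ = z_{0.0125} + z_{0.10} = 2.241 + 1.282 = 3.523.
(Ignoring the negligible lower-tail rejection probability gives the usual closed-form inversion.)
δ = d·√n ⇒ n = (δ/d)² = (3.523 / 0.8704)² = 16.38.
Rounding up, n = 17.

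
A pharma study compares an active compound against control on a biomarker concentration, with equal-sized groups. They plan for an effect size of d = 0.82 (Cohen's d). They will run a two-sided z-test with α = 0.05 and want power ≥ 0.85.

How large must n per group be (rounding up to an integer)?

Set Φ(δ − 1.960) = 0.85; then δ − 1.960 = Φ⁻¹(0.85) = 1.036, giving δ = 2.996.
(For δ > 0 the lower-tail rejection region contributes negligibly to power, so the one-term inversion is standard.)
δ = d·√(n/2) ⇒ n = 2(δ/d)² = 2 × (2.996 / 0.82)² = 26.71.
Round up to the next whole unit.

n = 27 per group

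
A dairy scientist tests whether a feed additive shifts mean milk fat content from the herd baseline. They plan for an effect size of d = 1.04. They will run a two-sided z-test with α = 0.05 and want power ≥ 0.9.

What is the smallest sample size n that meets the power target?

n = 10

For power 0.9 need Φ(δ − z_{0.025}) = 0.9, so δ = z_{0.025} + z_{0.10} = 1.960 + 1.282 = 3.242.
(The Φ(−δ − z_{α/2}) term is vanishingly small for δ > 0 and is dropped in the standard sample-size formula.)
δ = d·√n ⇒ n = (δ/d)² = (3.242 / 1.04)² = 9.71.
Rounding up, n = 10.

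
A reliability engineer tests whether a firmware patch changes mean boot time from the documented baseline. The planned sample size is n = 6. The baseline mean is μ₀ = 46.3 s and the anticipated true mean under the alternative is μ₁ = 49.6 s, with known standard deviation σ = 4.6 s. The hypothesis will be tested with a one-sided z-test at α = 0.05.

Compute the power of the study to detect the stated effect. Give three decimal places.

Standardized effect: d = |μ₁ − μ₀| / σ = |49.6 − 46.3| / 4.6 = 0.7174
Noncentrality parameter: δ = d·√n = 0.7174 × √6 = 1.7572
One-sided α = 0.05 → critical value z_{0.05} = 1.645.
Power = P(Z > 1.645 − δ) = Φ(0.112) = 0.5447.

Power ≈ 0.545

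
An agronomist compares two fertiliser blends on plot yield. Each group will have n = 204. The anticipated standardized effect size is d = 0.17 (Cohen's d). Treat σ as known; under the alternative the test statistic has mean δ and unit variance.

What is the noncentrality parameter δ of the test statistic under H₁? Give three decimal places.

The noncentrality parameter scales effect size by the design's sample-size factor: δ = d·√(n/2) = 0.17 × √(204/2) = 1.7169

δ ≈ 1.717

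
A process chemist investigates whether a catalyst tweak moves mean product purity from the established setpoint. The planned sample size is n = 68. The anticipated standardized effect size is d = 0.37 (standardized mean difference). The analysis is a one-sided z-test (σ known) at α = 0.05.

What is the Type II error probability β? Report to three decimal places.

Noncentrality parameter: δ = d·√n = 0.37 × √68 = 3.0511
One-sided α = 0.05 → critical value z_{0.05} = 1.645.
Power = Φ(δ − 1.645) = Φ(1.406) = 0.9202.
Type II error: β = 1 − power = 1 − 0.9202 = 0.0798.

β ≈ 0.080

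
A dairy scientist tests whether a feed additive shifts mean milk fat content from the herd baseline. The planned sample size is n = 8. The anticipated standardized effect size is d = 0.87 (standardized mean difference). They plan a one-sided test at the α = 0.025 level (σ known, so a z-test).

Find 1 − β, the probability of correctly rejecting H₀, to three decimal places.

Noncentrality parameter: δ = d·√n = 0.87 × √8 = 2.4607
One-sided α = 0.025 → critical value z_{0.025} = 1.960.
Power = P(Z > 1.960 − δ) = Φ(0.501) = 0.6917.

Power ≈ 0.692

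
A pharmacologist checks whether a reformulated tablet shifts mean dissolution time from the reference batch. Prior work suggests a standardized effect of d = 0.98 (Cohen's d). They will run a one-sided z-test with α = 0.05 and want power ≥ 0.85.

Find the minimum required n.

For power 0.85 need Φ(δ − z_{0.05}) = 0.85, so δ = z_{0.05} + z_{0.15} = 1.645 + 1.036 = 2.681.
δ = d·√n ⇒ n = (δ/d)² = (2.681 / 0.98)² = 7.49.
Round up to the next whole unit.

n = 8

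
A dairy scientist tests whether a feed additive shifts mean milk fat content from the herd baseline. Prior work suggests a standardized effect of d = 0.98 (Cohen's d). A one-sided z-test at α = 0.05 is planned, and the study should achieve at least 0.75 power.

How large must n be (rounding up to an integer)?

Set Φ(δ − 1.645) = 0.75; then δ − 1.645 = Φ⁻¹(0.75) = 0.674, giving δ = 2.319.
δ = d·√n ⇒ n = (δ/d)² = (2.319 / 0.98)² = 5.60.
Round up to the next whole unit.

n = 6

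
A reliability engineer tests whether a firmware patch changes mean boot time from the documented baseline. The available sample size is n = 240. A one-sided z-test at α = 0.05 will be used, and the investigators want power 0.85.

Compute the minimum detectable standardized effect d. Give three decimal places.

Need Φ(δ − 1.645) = 0.85, so δ = 1.645 + 1.036 = 2.681.
δ = d·√n ⇒ d = δ/√n = 2.681/√240 = 0.1731.

d ≈ 0.173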